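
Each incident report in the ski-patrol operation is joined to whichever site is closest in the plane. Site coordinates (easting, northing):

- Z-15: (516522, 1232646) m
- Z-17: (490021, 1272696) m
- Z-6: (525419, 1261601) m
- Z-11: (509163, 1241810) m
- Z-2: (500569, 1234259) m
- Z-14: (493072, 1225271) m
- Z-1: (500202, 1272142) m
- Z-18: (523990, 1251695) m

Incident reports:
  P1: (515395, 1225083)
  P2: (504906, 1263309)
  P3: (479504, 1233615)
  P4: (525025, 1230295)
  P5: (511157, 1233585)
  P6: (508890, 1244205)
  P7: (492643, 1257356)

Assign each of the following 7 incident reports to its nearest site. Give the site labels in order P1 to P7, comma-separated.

Z-15, Z-1, Z-14, Z-15, Z-15, Z-11, Z-17

P1 → Z-15 (d²=58469098.00)
P2 → Z-1 (d²=100149505.00)
P3 → Z-14 (d²=253712960.00)
P4 → Z-15 (d²=77828210.00)
P5 → Z-15 (d²=29664946.00)
P6 → Z-11 (d²=5810554.00)
P7 → Z-17 (d²=242190484.00)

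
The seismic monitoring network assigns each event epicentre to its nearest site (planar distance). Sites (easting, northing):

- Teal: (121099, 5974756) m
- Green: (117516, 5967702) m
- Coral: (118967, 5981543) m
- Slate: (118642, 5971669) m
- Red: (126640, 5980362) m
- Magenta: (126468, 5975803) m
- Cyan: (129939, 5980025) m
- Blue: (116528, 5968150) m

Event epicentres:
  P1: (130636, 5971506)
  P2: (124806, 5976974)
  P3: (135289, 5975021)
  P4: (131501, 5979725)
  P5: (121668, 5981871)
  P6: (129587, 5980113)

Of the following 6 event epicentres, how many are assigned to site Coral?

P1 → Magenta
P2 → Magenta
P3 → Cyan
P4 → Cyan
P5 → Coral
P6 → Cyan
1 of the 6 goes to Coral.

1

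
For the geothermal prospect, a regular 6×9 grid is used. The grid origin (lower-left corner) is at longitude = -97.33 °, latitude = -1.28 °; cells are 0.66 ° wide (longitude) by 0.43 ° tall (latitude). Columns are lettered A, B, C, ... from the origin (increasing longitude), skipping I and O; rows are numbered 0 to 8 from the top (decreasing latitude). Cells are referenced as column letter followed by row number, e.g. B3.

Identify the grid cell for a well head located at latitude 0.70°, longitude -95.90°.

C4

Column index: ⌊(-95.90 − -97.33) / 0.66⌋ = ⌊2.167⌋ = 2 → column C
Row offset from origin: ⌊(0.70 − -1.28) / 0.43⌋ = ⌊4.605⌋ = 4 → row 4 (counted from top)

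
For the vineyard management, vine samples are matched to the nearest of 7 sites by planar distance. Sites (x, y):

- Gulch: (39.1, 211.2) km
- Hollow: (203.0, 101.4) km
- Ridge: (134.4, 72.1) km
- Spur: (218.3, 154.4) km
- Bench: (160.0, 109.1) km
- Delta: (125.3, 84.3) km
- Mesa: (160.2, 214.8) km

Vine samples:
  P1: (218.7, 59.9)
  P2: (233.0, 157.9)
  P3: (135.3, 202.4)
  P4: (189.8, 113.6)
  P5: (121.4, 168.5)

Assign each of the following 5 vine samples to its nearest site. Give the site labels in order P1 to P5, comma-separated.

Hollow, Spur, Mesa, Hollow, Mesa

P1 → Hollow (d²=1968.74)
P2 → Spur (d²=228.34)
P3 → Mesa (d²=773.77)
P4 → Hollow (d²=323.08)
P5 → Mesa (d²=3649.13)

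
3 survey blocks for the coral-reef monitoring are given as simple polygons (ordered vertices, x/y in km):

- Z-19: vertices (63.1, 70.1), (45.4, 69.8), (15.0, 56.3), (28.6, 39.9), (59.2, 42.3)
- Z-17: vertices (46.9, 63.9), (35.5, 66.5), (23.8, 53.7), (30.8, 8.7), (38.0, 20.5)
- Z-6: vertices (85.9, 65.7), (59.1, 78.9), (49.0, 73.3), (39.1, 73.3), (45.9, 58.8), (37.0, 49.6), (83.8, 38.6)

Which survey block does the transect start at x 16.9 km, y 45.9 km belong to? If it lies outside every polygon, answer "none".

none

Cast a ray rightward from (16.9, 45.9). For each polygon, the edges (by vertex number in listed order) whose endpoints lie on opposite sides of y = 45.9, where each meets that height, and whether that is right or left of the point:
Z-19: 3–4 at x≈23.62 (right), 5–1 at x≈59.71 (right) → 2 crossings.
Z-17: 3–4 at x≈25.01 (right), 5–1 at x≈43.21 (right) → 2 crossings.
Z-6: 6–7 at x≈52.74 (right), 7–1 at x≈84.37 (right) → 2 crossings.
All counts are even, so the point lies outside every listed polygon.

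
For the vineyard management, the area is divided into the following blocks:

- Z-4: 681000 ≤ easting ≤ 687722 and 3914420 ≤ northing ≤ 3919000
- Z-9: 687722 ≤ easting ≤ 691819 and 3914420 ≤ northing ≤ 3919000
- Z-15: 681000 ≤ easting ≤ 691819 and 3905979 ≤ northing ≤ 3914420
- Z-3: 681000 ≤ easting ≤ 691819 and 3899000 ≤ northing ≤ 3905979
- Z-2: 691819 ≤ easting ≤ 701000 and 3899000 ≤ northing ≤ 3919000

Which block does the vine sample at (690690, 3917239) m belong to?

The point has easting = 690690 and northing = 3917239.
Only Z-9 satisfies 687722 ≤ easting ≤ 691819 and 3914420 ≤ northing ≤ 3919000.

Z-9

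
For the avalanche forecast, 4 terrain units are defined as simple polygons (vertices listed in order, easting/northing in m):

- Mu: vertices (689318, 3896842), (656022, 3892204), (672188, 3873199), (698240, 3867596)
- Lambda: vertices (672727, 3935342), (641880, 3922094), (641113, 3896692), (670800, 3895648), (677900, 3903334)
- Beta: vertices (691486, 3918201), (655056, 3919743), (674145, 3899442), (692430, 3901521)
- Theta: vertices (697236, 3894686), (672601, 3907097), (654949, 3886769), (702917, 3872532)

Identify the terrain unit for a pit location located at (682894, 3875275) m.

Cast a ray rightward from (682894, 3875275). For each polygon, the edges (by vertex number in listed order) whose endpoints lie on opposite sides of northing = 3875275, where each meets that height, and whether that is right or left of the point:
Mu: 2–3 at easting≈670422.1 (left), 4–1 at easting≈695897.4 (right) → 1 crossing.
Lambda: no edge straddles that height → 0 crossings.
Beta: no edge straddles that height → 0 crossings.
Theta: 3–4 at easting≈693675.1 (right), 4–1 at easting≈702213.6 (right) → 2 crossings.
Only Mu has an odd count, so the point is inside Mu.

Mu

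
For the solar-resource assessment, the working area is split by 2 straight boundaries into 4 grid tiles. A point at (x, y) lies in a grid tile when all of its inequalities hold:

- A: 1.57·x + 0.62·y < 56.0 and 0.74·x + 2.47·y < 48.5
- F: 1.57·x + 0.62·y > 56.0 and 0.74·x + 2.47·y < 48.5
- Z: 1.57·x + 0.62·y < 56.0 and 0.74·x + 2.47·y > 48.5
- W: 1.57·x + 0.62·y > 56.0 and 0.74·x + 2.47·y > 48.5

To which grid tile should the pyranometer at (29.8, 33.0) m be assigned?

W

1.57·29.8 + 0.62·33.0 = 67.246, which is > 56.0
0.74·29.8 + 2.47·33.0 = 103.562, which is > 48.5
This sign pattern matches W.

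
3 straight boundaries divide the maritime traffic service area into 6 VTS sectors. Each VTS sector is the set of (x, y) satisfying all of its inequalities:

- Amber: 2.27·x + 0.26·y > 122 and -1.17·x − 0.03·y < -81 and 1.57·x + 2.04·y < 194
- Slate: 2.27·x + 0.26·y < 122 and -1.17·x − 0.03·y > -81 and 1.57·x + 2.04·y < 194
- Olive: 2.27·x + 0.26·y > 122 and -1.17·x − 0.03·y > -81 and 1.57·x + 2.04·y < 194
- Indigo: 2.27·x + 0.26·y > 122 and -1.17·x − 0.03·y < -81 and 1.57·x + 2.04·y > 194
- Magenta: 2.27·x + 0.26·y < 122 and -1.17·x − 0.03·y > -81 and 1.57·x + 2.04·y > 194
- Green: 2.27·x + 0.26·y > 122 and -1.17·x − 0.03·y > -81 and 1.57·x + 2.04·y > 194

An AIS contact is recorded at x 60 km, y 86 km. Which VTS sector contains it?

2.27·60 + 0.26·86 = 158.560, which is > 122
-1.17·60 − 0.03·86 = -72.780, which is > -81
1.57·60 + 2.04·86 = 269.640, which is > 194
This sign pattern matches Green.

Green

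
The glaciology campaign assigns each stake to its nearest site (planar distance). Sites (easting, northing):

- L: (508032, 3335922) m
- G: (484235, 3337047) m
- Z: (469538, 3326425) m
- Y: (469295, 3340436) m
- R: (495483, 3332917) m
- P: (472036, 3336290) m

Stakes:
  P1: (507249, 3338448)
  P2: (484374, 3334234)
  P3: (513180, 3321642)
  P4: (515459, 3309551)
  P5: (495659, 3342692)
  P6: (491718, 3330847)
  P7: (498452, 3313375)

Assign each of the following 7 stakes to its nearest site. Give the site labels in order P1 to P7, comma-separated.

P1 → L (d²=6993765.00)
P2 → G (d²=7932290.00)
P3 → L (d²=230420304.00)
P4 → L (d²=750589970.00)
P5 → R (d²=95581601.00)
P6 → R (d²=18460125.00)
P7 → R (d²=390704725.00)

L, G, L, L, R, R, R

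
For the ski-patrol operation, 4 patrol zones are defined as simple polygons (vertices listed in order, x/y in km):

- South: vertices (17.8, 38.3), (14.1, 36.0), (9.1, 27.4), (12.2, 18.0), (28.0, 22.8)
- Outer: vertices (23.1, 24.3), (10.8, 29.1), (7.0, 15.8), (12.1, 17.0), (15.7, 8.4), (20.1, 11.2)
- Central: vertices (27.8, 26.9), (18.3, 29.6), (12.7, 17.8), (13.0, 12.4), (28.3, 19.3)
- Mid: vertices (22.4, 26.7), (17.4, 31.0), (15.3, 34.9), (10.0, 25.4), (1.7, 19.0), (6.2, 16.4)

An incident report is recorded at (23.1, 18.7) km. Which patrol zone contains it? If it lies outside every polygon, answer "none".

Cast a ray rightward from (23.1, 18.7). For each polygon, the edges (by vertex number in listed order) whose endpoints lie on opposite sides of y = 18.7, where each meets that height, and whether that is right or left of the point:
South: 3–4 at x≈11.97 (left), 4–5 at x≈14.50 (left) → 0 crossings.
Outer: 2–3 at x≈7.83 (left), 6–1 at x≈21.82 (left) → 0 crossings.
Central: 2–3 at x≈13.13 (left), 4–5 at x≈26.97 (right) → 1 crossing.
Mid: 5–6 at x≈2.22 (left), 6–1 at x≈9.82 (left) → 0 crossings.
Only Central has an odd count, so the point is inside Central.

Central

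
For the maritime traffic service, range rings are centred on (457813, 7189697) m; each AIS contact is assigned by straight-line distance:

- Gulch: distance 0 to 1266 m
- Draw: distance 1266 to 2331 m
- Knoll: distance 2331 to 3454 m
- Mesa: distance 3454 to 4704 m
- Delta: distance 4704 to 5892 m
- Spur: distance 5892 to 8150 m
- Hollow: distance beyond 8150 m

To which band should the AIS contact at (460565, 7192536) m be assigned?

Mesa

Distance = √((460565−457813)² + (7192536−7189697)²) = √(7573504.000 + 8059921.000) = 3953.913 m.
3454 ≤ 3953.913 < 4704 → Mesa.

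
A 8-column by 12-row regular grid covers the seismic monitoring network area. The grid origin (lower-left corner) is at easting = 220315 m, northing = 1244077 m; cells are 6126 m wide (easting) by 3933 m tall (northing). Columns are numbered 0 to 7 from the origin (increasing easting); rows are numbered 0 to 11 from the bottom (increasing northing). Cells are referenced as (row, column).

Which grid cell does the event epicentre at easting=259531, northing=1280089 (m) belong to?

(9, 6)

Column index: ⌊(259531 − 220315) / 6126⌋ = ⌊6.402⌋ = 6
Row offset from origin: ⌊(1280089 − 1244077) / 3933⌋ = ⌊9.156⌋ = 9 → row 9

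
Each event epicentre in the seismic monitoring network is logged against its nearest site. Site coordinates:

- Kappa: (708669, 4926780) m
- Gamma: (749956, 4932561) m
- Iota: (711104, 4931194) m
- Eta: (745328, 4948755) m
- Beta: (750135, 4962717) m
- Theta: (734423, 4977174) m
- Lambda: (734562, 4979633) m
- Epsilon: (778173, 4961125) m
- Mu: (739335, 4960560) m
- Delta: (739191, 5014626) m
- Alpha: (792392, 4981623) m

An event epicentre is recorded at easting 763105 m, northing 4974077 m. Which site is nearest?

Squared distances to each site:
Kappa: 5200284305.000; Gamma: 1896474457.000; Iota: 4543055690.000; Eta: 957225413.000; Beta: 297270500.000; Theta: 832248533.000; Lambda: 845571985.000; Epsilon: 394798928.000; Mu: 747722189.000; Delta: 2216100797.000; Alpha: 914670485.000.
Minimum at Beta.

Beta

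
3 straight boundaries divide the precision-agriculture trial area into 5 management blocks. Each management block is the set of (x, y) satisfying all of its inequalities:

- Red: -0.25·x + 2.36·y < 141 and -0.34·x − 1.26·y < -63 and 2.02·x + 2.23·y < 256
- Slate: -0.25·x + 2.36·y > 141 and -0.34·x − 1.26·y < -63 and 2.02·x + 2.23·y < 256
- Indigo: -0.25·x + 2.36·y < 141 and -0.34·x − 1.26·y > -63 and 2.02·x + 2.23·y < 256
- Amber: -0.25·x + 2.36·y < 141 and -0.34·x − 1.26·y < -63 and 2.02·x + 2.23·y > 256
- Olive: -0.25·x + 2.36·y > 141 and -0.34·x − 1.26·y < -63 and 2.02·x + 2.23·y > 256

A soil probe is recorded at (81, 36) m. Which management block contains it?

-0.25·81 + 2.36·36 = 64.710, which is < 141
-0.34·81 − 1.26·36 = -72.900, which is < -63
2.02·81 + 2.23·36 = 243.900, which is < 256
This sign pattern matches Red.

Red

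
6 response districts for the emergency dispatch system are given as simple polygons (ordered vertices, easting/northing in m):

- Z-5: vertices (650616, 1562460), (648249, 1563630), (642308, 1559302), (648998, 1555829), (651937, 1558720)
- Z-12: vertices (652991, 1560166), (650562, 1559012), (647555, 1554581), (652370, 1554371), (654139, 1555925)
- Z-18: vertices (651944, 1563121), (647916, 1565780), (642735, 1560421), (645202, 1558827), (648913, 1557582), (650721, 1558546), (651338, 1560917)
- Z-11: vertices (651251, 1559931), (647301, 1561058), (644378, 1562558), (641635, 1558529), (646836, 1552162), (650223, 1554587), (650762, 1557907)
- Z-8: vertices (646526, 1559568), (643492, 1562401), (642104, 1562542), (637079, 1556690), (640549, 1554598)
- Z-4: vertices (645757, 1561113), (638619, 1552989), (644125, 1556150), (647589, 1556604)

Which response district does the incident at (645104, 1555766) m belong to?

Cast a ray rightward from (645104, 1555766). For each polygon, the edges (by vertex number in listed order) whose endpoints lie on opposite sides of northing = 1555766, where each meets that height, and whether that is right or left of the point:
Z-5: no edge straddles that height → 0 crossings.
Z-12: 2–3 at easting≈648359.2 (right), 4–5 at easting≈653958.0 (right) → 2 crossings.
Z-18: no edge straddles that height → 0 crossings.
Z-11: 4–5 at easting≈643892.0 (left), 6–7 at easting≈650414.4 (right) → 1 crossing.
Z-8: 4–5 at easting≈638611.6 (left), 5–1 at easting≈641953.7 (left) → 0 crossings.
Z-4: 1–2 at easting≈641059.0 (left), 2–3 at easting≈643456.1 (left) → 0 crossings.
Only Z-11 has an odd count, so the point is inside Z-11.

Z-11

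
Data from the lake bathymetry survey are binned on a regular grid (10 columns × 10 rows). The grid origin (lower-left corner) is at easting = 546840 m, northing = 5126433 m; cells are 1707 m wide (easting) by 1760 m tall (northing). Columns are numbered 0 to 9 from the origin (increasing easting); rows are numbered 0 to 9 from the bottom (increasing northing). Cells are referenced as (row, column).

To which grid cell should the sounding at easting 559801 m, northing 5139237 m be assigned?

Column index: ⌊(559801 − 546840) / 1707⌋ = ⌊7.593⌋ = 7
Row offset from origin: ⌊(5139237 − 5126433) / 1760⌋ = ⌊7.275⌋ = 7 → row 7

(7, 7)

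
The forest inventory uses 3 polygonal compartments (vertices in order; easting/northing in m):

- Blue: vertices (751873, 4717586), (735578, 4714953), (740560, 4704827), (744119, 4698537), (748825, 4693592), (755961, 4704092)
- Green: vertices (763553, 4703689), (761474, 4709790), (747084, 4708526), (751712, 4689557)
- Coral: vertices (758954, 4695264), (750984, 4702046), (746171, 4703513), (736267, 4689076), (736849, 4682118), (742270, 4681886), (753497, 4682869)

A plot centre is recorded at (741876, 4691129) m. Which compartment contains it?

Cast a ray rightward from (741876, 4691129). For each polygon, the edges (by vertex number in listed order) whose endpoints lie on opposite sides of northing = 4691129, where each meets that height, and whether that is right or left of the point:
Blue: no edge straddles that height → 0 crossings.
Green: 3–4 at easting≈751328.5 (right), 4–1 at easting≈753029.2 (right) → 2 crossings.
Coral: 3–4 at easting≈737675.4 (left), 7–1 at easting≈757133.5 (right) → 1 crossing.
Only Coral has an odd count, so the point is inside Coral.

Coral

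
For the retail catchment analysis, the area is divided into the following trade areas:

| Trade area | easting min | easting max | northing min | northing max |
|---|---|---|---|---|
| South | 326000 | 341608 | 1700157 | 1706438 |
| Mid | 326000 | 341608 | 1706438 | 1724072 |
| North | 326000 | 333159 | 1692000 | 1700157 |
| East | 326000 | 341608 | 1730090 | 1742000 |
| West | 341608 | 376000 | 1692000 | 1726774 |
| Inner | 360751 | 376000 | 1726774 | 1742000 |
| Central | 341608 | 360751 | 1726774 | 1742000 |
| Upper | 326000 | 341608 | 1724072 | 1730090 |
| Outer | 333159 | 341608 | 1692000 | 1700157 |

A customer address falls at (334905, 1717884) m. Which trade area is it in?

Mid

The point has easting = 334905 and northing = 1717884.
Only Mid satisfies 326000 ≤ easting ≤ 341608 and 1706438 ≤ northing ≤ 1724072.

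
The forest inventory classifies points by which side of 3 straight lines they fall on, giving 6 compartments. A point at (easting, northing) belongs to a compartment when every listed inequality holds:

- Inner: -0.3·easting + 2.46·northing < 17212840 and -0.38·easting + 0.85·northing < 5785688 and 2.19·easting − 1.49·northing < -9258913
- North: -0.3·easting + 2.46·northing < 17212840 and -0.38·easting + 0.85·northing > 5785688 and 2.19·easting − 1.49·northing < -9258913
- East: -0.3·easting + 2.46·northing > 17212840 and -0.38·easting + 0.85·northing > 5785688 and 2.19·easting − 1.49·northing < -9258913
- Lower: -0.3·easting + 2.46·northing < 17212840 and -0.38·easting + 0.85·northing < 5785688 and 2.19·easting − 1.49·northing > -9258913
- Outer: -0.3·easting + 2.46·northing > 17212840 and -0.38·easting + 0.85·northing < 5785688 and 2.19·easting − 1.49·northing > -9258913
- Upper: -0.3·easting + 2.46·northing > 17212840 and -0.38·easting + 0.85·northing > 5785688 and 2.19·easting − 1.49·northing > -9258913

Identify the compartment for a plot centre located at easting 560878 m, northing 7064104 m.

North

-0.3·560878 + 2.46·7064104 = 17209432.440, which is < 17212840
-0.38·560878 + 0.85·7064104 = 5791354.760, which is > 5785688
2.19·560878 − 1.49·7064104 = -9297192.140, which is < -9258913
This sign pattern matches North.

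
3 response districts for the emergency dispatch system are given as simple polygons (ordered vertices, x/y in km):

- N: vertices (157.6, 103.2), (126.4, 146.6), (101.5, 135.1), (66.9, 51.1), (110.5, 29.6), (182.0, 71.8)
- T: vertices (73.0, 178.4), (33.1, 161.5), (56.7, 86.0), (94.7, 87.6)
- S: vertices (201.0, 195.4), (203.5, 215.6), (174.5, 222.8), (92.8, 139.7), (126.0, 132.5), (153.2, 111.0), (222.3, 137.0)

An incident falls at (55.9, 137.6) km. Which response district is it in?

Cast a ray rightward from (55.9, 137.6). For each polygon, the edges (by vertex number in listed order) whose endpoints lie on opposite sides of y = 137.6, where each meets that height, and whether that is right or left of the point:
N: 1–2 at x≈132.87 (right), 2–3 at x≈106.91 (right) → 2 crossings.
T: 2–3 at x≈40.57 (left), 4–1 at x≈82.75 (right) → 1 crossing.
S: 4–5 at x≈102.48 (right), 7–1 at x≈222.08 (right) → 2 crossings.
Only T has an odd count, so the point is inside T.

T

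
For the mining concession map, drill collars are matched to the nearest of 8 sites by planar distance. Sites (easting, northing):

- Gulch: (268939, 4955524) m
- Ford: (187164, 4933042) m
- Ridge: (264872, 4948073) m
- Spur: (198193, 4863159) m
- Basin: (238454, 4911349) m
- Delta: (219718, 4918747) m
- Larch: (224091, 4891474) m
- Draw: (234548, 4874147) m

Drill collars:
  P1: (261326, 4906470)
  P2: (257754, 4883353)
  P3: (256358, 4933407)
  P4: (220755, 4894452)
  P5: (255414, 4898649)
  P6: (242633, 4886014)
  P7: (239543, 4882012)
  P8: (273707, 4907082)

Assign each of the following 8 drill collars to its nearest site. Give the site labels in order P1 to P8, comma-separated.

Basin, Draw, Ridge, Larch, Basin, Draw, Draw, Basin

P1 → Basin (d²=546933025.00)
P2 → Draw (d²=623268872.00)
P3 → Ridge (d²=287579752.00)
P4 → Larch (d²=19997380.00)
P5 → Basin (d²=448931600.00)
P6 → Draw (d²=206192914.00)
P7 → Draw (d²=86808250.00)
P8 → Basin (d²=1260981298.00)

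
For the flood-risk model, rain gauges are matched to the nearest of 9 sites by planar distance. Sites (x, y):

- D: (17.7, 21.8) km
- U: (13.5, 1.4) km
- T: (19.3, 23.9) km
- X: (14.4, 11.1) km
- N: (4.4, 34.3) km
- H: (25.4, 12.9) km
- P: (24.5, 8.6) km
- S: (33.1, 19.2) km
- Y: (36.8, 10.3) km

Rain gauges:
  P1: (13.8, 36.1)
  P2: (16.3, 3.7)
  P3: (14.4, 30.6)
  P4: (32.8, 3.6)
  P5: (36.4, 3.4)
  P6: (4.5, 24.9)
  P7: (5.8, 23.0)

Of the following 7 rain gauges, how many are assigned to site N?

3

P1 → N
P2 → U
P3 → T
P4 → Y
P5 → Y
P6 → N
P7 → N
3 of the 7 go to N.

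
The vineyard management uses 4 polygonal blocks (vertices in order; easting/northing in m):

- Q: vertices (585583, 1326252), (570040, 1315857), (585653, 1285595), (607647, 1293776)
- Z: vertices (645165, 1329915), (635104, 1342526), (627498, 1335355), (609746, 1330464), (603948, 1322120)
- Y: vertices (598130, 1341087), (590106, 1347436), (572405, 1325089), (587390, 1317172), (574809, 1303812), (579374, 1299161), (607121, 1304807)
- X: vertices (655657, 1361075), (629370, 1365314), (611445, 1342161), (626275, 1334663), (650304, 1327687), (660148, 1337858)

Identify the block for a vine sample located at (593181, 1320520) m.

Cast a ray rightward from (593181, 1320520). For each polygon, the edges (by vertex number in listed order) whose endpoints lie on opposite sides of northing = 1320520, where each meets that height, and whether that is right or left of the point:
Q: 1–2 at easting≈577012.3 (left), 4–1 at easting≈589477.3 (left) → 0 crossings.
Z: no edge straddles that height → 0 crossings.
Y: 3–4 at easting≈581053.0 (left), 7–1 at easting≈603227.0 (right) → 1 crossing.
X: no edge straddles that height → 0 crossings.
Only Y has an odd count, so the point is inside Y.

Y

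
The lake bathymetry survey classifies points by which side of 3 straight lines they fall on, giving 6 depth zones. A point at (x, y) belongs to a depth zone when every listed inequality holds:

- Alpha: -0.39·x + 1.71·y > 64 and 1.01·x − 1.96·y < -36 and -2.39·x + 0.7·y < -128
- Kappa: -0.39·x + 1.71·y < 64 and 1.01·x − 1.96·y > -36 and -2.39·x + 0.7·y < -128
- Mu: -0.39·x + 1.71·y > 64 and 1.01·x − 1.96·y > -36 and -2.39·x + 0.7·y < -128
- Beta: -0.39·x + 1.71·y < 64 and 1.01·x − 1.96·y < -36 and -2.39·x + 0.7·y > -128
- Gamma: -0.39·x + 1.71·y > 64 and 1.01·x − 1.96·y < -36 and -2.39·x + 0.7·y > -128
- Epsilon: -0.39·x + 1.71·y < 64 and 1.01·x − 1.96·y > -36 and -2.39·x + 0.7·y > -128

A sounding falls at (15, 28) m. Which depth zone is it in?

Beta

-0.39·15 + 1.71·28 = 42.030, which is < 64
1.01·15 − 1.96·28 = -39.730, which is < -36
-2.39·15 + 0.7·28 = -16.250, which is > -128
This sign pattern matches Beta.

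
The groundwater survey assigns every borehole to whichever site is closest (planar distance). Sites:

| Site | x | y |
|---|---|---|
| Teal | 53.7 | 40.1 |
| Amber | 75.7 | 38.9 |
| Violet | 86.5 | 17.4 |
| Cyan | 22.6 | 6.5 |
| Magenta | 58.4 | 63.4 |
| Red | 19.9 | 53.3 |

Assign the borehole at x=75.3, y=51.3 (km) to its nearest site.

Squared distances to each site:
Teal: 592.000; Amber: 153.920; Violet: 1274.650; Cyan: 4784.330; Magenta: 432.020; Red: 3073.160.
Minimum at Amber.

Amber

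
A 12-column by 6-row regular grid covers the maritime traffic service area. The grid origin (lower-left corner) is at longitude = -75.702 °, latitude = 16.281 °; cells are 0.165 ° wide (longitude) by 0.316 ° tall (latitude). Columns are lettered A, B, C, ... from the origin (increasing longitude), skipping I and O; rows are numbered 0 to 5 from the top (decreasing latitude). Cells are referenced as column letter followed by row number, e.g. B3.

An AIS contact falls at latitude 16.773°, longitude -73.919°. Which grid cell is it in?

Column index: ⌊(-73.919 − -75.702) / 0.165⌋ = ⌊10.806⌋ = 10 → column L
Row offset from origin: ⌊(16.773 − 16.281) / 0.316⌋ = ⌊1.557⌋ = 1 → row 4 (counted from top)

L4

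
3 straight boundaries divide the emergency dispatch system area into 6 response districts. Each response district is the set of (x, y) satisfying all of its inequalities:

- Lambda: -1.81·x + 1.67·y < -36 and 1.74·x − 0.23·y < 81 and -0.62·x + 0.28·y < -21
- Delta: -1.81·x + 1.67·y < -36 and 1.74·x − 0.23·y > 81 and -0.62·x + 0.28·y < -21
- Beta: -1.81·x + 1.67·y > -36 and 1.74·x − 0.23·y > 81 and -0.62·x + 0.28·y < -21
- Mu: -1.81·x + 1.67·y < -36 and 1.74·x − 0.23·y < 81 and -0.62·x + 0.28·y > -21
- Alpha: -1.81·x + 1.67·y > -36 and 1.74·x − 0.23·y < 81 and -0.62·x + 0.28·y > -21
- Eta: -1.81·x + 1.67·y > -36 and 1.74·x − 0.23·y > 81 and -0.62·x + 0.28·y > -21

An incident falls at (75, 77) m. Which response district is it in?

-1.81·75 + 1.67·77 = -7.160, which is > -36
1.74·75 − 0.23·77 = 112.790, which is > 81
-0.62·75 + 0.28·77 = -24.940, which is < -21
This sign pattern matches Beta.

Beta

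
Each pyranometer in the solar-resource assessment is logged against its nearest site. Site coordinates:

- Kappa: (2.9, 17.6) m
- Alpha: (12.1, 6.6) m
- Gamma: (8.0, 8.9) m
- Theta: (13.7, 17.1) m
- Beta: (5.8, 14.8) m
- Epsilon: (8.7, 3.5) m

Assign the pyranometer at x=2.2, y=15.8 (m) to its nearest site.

Squared distances to each site:
Kappa: 3.730; Alpha: 182.650; Gamma: 81.250; Theta: 133.940; Beta: 13.960; Epsilon: 193.540.
Minimum at Kappa.

Kappa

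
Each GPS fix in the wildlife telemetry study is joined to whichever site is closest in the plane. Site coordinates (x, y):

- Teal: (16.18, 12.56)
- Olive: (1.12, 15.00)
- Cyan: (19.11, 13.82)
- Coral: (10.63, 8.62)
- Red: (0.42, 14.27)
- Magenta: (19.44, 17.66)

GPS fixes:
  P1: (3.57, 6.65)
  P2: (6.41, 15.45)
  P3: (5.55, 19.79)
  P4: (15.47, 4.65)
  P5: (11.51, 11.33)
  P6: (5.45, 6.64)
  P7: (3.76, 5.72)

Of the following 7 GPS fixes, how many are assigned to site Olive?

2

P1 → Coral
P2 → Olive
P3 → Olive
P4 → Coral
P5 → Coral
P6 → Coral
P7 → Coral
2 of the 7 go to Olive.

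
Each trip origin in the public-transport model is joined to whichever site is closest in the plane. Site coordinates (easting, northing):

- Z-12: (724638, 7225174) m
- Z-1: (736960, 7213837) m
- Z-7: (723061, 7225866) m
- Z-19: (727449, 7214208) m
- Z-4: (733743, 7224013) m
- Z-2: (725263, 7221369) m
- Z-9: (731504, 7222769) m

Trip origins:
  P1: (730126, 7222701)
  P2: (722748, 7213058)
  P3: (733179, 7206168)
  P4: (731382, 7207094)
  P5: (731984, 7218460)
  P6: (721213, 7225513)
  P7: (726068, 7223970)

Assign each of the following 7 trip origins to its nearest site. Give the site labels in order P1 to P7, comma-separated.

P1 → Z-9 (d²=1903508.00)
P2 → Z-19 (d²=23421901.00)
P3 → Z-1 (d²=73109522.00)
P4 → Z-19 (d²=66077485.00)
P5 → Z-9 (d²=18797881.00)
P6 → Z-7 (d²=3539713.00)
P7 → Z-12 (d²=3494516.00)

Z-9, Z-19, Z-1, Z-19, Z-9, Z-7, Z-12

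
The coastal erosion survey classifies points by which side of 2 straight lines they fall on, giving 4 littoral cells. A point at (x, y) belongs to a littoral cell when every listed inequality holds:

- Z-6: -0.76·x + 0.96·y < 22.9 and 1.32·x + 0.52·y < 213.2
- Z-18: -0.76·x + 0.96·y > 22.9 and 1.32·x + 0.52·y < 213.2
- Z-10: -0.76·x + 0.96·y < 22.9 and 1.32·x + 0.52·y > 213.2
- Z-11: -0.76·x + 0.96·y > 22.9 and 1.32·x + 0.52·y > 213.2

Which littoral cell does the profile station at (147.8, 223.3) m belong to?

Z-11

-0.76·147.8 + 0.96·223.3 = 102.040, which is > 22.9
1.32·147.8 + 0.52·223.3 = 311.212, which is > 213.2
This sign pattern matches Z-11.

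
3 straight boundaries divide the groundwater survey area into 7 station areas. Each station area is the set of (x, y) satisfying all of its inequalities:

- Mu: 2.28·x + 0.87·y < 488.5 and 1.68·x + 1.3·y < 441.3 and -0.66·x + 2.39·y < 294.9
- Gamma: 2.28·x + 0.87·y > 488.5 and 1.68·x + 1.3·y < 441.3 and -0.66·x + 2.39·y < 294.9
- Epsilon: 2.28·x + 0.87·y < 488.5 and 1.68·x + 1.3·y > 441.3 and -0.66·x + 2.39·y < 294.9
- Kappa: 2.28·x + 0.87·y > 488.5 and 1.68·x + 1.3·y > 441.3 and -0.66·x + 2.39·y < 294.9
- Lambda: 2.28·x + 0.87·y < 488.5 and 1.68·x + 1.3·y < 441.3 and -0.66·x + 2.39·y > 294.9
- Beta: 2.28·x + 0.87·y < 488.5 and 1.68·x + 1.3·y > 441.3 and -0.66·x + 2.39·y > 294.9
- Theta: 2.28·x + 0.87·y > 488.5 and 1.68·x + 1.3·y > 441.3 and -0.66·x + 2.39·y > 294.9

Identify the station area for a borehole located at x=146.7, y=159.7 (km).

Epsilon

2.28·146.7 + 0.87·159.7 = 473.415, which is < 488.5
1.68·146.7 + 1.3·159.7 = 454.066, which is > 441.3
-0.66·146.7 + 2.39·159.7 = 284.861, which is < 294.9
This sign pattern matches Epsilon.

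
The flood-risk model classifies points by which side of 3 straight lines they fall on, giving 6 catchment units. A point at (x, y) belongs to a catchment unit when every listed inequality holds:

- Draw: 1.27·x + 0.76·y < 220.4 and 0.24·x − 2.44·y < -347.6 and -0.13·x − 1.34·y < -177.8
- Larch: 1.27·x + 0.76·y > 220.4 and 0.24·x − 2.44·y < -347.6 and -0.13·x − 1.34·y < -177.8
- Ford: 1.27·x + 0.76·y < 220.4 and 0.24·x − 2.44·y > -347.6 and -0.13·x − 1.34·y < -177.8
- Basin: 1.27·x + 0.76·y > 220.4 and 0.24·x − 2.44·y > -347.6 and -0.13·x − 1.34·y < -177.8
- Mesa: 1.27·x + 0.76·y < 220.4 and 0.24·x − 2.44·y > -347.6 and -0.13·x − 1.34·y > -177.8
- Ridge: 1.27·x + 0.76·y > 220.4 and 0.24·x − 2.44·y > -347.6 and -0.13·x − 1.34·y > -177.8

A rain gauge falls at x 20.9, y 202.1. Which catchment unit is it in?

Draw

1.27·20.9 + 0.76·202.1 = 180.139, which is < 220.4
0.24·20.9 − 2.44·202.1 = -488.108, which is < -347.6
-0.13·20.9 − 1.34·202.1 = -273.531, which is < -177.8
This sign pattern matches Draw.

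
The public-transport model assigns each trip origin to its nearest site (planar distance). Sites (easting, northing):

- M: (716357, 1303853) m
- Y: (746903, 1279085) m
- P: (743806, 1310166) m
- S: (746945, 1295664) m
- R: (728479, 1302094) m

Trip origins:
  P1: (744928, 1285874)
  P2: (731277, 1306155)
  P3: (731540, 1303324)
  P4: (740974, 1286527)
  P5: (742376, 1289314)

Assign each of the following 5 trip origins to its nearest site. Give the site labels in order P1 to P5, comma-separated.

Y, R, R, Y, S

P1 → Y (d²=49991146.00)
P2 → R (d²=24320525.00)
P3 → R (d²=10882621.00)
P4 → Y (d²=90536405.00)
P5 → S (d²=61198261.00)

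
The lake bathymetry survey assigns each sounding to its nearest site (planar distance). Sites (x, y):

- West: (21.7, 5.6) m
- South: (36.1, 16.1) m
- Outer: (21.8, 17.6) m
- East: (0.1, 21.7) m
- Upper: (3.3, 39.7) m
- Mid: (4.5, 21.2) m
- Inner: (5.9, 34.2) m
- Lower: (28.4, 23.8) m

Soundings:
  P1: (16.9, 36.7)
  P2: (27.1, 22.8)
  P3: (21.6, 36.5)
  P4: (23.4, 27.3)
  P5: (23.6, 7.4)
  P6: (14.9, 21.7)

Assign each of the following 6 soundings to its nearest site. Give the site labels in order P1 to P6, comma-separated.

Inner, Lower, Lower, Lower, West, Outer

P1 → Inner (d²=127.25)
P2 → Lower (d²=2.69)
P3 → Lower (d²=207.53)
P4 → Lower (d²=37.25)
P5 → West (d²=6.85)
P6 → Outer (d²=64.42)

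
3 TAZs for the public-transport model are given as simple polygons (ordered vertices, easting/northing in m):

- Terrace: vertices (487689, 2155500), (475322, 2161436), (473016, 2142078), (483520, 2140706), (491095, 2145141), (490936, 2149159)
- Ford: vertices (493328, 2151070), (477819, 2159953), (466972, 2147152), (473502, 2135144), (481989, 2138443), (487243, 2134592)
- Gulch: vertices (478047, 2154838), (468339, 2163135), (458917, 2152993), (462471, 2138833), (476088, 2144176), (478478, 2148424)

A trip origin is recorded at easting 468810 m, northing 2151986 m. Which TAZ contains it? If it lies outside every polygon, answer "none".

Cast a ray rightward from (468810, 2151986). For each polygon, the edges (by vertex number in listed order) whose endpoints lie on opposite sides of northing = 2151986, where each meets that height, and whether that is right or left of the point:
Terrace: 2–3 at easting≈474196.3 (right), 6–1 at easting≈489488.4 (right) → 2 crossings.
Ford: 1–2 at easting≈491728.7 (right), 2–3 at easting≈471068.1 (right) → 2 crossings.
Gulch: 3–4 at easting≈459169.7 (left), 6–1 at easting≈478238.6 (right) → 1 crossing.
Only Gulch has an odd count, so the point is inside Gulch.

Gulch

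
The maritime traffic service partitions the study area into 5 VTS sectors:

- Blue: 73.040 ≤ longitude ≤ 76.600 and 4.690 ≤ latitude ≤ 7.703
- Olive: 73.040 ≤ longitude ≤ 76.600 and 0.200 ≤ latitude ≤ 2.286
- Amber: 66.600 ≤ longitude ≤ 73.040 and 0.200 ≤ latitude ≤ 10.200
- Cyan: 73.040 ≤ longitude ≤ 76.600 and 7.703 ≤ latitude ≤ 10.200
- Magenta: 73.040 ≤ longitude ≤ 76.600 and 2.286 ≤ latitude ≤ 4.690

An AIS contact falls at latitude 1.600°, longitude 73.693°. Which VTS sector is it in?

Olive

The point has longitude = 73.693 and latitude = 1.600.
Only Olive satisfies 73.040 ≤ longitude ≤ 76.600 and 0.200 ≤ latitude ≤ 2.286.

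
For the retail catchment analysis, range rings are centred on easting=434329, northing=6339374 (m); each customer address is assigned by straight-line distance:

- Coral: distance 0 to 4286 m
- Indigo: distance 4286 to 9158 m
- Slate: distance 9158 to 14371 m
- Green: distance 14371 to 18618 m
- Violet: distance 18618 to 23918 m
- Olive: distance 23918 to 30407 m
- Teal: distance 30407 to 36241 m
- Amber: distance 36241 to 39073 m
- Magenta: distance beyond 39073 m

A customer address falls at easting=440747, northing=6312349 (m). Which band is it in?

Olive

Distance = √((440747−434329)² + (6312349−6339374)²) = √(41190724.000 + 730350625.000) = 27776.633 m.
23918 ≤ 27776.633 < 30407 → Olive.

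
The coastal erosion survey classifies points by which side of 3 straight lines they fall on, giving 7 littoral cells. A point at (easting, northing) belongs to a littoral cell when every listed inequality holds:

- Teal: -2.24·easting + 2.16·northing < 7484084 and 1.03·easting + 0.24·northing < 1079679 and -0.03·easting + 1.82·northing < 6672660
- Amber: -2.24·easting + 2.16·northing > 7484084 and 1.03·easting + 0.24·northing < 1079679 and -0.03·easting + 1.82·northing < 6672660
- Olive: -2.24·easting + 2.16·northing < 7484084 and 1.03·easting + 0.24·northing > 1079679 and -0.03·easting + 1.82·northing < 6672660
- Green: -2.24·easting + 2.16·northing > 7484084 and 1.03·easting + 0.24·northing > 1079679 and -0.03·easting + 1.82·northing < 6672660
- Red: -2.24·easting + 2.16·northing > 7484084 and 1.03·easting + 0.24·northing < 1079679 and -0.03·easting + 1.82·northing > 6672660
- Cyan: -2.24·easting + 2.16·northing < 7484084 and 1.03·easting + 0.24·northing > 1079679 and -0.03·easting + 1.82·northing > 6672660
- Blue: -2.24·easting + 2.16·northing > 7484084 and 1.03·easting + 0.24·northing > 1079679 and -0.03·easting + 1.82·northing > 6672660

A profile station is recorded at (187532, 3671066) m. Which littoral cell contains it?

Red

-2.24·187532 + 2.16·3671066 = 7509430.880, which is > 7484084
1.03·187532 + 0.24·3671066 = 1074213.800, which is < 1079679
-0.03·187532 + 1.82·3671066 = 6675714.160, which is > 6672660
This sign pattern matches Red.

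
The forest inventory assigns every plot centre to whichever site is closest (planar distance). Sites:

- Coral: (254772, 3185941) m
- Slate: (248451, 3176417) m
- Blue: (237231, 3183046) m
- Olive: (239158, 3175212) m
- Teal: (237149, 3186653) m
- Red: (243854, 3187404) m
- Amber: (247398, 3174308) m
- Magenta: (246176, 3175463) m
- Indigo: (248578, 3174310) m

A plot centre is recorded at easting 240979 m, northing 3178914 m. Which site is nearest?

Squared distances to each site:
Coral: 239625578.000; Slate: 62065793.000; Blue: 31120928.000; Olive: 17020845.000; Teal: 74561021.000; Red: 80345725.000; Amber: 62418797.000; Magenta: 38918210.000; Indigo: 78941617.000.
Minimum at Olive.

Olive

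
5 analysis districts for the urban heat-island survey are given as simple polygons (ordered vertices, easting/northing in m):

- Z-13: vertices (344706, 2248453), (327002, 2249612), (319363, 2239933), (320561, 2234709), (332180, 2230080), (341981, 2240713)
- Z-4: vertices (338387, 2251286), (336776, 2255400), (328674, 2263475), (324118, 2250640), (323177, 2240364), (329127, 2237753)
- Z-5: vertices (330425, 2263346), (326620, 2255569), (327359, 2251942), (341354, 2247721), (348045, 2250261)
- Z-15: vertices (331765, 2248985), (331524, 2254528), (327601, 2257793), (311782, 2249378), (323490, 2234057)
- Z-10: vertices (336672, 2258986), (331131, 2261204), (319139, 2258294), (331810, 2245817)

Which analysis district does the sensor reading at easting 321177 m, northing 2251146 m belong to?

Z-15

Cast a ray rightward from (321177, 2251146). For each polygon, the edges (by vertex number in listed order) whose endpoints lie on opposite sides of northing = 2251146, where each meets that height, and whether that is right or left of the point:
Z-13: no edge straddles that height → 0 crossings.
Z-4: 3–4 at easting≈324297.6 (right), 6–1 at easting≈338291.2 (right) → 2 crossings.
Z-5: 3–4 at easting≈329998.2 (right), 5–1 at easting≈346853.3 (right) → 2 crossings.
Z-15: 1–2 at easting≈331671.0 (right), 3–4 at easting≈315105.6 (left) → 1 crossing.
Z-10: 3–4 at easting≈326398.1 (right), 4–1 at easting≈333777.5 (right) → 2 crossings.
Only Z-15 has an odd count, so the point is inside Z-15.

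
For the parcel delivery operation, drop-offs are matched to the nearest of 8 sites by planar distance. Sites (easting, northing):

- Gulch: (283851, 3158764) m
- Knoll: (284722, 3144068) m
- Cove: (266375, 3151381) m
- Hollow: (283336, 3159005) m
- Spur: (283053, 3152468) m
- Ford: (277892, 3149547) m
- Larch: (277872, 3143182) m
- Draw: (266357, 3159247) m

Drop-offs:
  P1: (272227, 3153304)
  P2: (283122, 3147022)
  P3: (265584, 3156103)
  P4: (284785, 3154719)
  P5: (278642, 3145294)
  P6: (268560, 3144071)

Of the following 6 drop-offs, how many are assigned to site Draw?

P1 → Cove
P2 → Knoll
P3 → Draw
P4 → Spur
P5 → Larch
P6 → Cove
1 of the 6 goes to Draw.

1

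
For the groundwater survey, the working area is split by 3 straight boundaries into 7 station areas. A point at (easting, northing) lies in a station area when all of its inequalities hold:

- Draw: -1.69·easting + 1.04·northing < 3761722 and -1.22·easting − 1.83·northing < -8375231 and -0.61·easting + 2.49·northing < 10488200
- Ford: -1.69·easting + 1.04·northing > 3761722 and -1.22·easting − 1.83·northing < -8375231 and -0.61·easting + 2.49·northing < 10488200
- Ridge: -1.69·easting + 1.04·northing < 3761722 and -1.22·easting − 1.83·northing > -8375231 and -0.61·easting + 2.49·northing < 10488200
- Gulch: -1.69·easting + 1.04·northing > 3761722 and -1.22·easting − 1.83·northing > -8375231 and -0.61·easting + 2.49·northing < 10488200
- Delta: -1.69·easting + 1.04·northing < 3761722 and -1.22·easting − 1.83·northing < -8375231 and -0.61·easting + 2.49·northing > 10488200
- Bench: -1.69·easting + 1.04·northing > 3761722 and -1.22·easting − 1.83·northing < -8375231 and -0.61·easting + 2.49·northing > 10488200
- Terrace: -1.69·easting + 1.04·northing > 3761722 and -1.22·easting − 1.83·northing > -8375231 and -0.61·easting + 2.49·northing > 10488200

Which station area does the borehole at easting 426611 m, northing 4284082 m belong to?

Ridge

-1.69·426611 + 1.04·4284082 = 3734472.690, which is < 3761722
-1.22·426611 − 1.83·4284082 = -8360335.480, which is > -8375231
-0.61·426611 + 2.49·4284082 = 10407131.470, which is < 10488200
This sign pattern matches Ridge.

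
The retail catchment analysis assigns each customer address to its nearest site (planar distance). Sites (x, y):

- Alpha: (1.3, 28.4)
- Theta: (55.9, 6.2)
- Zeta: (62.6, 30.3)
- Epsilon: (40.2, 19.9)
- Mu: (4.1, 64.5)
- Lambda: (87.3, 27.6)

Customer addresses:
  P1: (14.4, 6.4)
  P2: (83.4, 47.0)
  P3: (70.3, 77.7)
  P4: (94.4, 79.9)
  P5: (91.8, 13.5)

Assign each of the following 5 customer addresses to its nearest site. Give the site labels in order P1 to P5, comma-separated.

Alpha, Lambda, Zeta, Lambda, Lambda

P1 → Alpha (d²=655.61)
P2 → Lambda (d²=391.57)
P3 → Zeta (d²=2306.05)
P4 → Lambda (d²=2785.70)
P5 → Lambda (d²=219.06)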